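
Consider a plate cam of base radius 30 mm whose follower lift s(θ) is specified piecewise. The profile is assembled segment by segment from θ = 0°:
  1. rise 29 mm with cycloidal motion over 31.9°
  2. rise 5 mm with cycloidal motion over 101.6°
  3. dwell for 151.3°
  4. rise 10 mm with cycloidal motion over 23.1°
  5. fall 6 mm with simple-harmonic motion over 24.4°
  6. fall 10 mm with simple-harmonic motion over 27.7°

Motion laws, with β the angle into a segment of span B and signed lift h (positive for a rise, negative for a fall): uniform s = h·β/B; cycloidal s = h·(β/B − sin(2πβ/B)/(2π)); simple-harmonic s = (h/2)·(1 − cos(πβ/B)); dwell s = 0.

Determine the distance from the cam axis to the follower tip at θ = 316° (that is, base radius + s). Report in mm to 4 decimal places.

seg 1 [0°–31.9°] cycloidal, h=29: full span → s += 29 → s = 29.0000
seg 2 [31.9°–133.5°] cycloidal, h=5: full span → s += 5 → s = 34.0000
seg 3 [133.5°–284.8°] dwell: s stays 34.0000
seg 4 [284.8°–307.9°] cycloidal, h=10: full span → s += 10 → s = 44.0000
seg 5 [307.9°–332.3°] simple-harmonic, h=-6: θ=316° here. β=8.1, B=24.4. -6/2·(1 − cos(π·0.3320)) = -1.4889 → s = 42.5111
radial distance = base radius + s = 30 + 42.5111 = 72.5111

72.5111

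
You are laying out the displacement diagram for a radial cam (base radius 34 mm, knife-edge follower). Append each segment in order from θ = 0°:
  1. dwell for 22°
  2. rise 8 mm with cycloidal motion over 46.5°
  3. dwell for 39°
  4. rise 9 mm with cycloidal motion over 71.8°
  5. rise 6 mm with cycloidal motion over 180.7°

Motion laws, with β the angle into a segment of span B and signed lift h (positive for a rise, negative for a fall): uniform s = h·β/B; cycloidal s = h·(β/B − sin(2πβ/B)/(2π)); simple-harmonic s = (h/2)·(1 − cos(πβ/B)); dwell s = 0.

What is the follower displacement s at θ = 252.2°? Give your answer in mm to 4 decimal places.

seg 1 [0°–22°] dwell: s stays 0.0000
seg 2 [22°–68.5°] cycloidal, h=8: full span → s += 8 → s = 8.0000
seg 3 [68.5°–107.5°] dwell: s stays 8.0000
seg 4 [107.5°–179.3°] cycloidal, h=9: full span → s += 9 → s = 17.0000
seg 5 [179.3°–360°] cycloidal, h=6: θ=252.2° here. β=72.9, B=180.7. 6·(0.4034 − sin(2π·0.4034)/(2π)) = 1.8761 → s = 18.8761

18.8761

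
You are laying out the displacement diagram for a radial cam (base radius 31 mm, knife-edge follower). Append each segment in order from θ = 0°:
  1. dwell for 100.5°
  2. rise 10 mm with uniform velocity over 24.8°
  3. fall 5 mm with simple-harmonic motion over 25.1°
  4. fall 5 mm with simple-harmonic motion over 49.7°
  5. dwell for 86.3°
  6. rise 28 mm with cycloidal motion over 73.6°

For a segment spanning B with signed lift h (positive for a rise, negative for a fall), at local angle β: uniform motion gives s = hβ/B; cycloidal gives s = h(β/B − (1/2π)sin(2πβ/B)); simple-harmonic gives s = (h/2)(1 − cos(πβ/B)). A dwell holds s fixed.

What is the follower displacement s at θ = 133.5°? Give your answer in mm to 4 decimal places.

seg 1 [0°–100.5°] dwell: s stays 0.0000
seg 2 [100.5°–125.3°] uniform, h=10: full span → s += 10 → s = 10.0000
seg 3 [125.3°–150.4°] simple-harmonic, h=-5: θ=133.5° here. β=8.2, B=25.1. -5/2·(1 − cos(π·0.3267)) = -1.2051 → s = 8.7949

8.7949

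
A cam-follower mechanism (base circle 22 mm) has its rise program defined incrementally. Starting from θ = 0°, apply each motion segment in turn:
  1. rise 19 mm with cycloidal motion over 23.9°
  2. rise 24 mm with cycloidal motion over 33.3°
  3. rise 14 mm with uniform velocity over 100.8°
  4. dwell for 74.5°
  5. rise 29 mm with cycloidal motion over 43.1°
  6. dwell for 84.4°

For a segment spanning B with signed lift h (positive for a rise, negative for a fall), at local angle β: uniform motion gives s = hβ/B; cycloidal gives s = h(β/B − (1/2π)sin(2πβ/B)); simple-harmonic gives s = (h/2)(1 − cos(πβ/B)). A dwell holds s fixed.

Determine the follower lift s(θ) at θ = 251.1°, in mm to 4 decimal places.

seg 1 [0°–23.9°] cycloidal, h=19: full span → s += 19 → s = 19.0000
seg 2 [23.9°–57.2°] cycloidal, h=24: full span → s += 24 → s = 43.0000
seg 3 [57.2°–158°] uniform, h=14: full span → s += 14 → s = 57.0000
seg 4 [158°–232.5°] dwell: s stays 57.0000
seg 5 [232.5°–275.6°] cycloidal, h=29: θ=251.1° here. β=18.6, B=43.1. 29·(0.4316 − sin(2π·0.4316)/(2π)) = 10.5908 → s = 67.5908

67.5908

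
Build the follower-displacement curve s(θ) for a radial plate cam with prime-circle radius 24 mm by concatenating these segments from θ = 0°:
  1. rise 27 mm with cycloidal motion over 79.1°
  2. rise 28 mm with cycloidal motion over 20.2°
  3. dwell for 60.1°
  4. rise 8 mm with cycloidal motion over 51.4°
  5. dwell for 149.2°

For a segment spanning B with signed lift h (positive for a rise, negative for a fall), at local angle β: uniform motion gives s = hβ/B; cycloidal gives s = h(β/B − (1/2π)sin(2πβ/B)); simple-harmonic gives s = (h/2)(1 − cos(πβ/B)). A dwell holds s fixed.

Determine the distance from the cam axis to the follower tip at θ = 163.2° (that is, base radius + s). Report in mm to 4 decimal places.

seg 1 [0°–79.1°] cycloidal, h=27: full span → s += 27 → s = 27.0000
seg 2 [79.1°–99.3°] cycloidal, h=28: full span → s += 28 → s = 55.0000
seg 3 [99.3°–159.4°] dwell: s stays 55.0000
seg 4 [159.4°–210.8°] cycloidal, h=8: θ=163.2° here. β=3.8, B=51.4. 8·(0.0739 − sin(2π·0.0739)/(2π)) = 0.0210 → s = 55.0210
radial distance = base radius + s = 24 + 55.0210 = 79.0210

79.0210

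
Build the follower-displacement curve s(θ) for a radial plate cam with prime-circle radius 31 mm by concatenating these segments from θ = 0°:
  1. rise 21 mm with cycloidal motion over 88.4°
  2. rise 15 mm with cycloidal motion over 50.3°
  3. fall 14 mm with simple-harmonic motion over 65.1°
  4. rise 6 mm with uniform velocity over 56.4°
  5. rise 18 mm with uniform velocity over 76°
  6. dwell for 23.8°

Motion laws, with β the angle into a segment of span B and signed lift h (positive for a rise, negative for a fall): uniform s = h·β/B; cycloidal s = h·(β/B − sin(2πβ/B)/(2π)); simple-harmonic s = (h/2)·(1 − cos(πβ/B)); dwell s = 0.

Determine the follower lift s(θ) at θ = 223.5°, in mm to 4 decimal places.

seg 1 [0°–88.4°] cycloidal, h=21: full span → s += 21 → s = 21.0000
seg 2 [88.4°–138.7°] cycloidal, h=15: full span → s += 15 → s = 36.0000
seg 3 [138.7°–203.8°] simple-harmonic, h=-14: full span → s += -14 → s = 22.0000
seg 4 [203.8°–260.2°] uniform, h=6: θ=223.5° here. β=19.7, B=56.4. 6·19.7/56.4 = 2.0957 → s = 24.0957

24.0957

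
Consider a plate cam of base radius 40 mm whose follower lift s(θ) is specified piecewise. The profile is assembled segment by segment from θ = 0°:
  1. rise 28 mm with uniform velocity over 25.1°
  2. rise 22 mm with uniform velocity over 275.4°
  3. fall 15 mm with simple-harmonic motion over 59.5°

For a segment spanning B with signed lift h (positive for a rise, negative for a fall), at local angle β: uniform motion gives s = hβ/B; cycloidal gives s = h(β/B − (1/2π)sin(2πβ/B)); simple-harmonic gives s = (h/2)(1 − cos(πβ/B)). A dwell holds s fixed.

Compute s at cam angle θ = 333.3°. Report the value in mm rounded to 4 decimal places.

seg 1 [0°–25.1°] uniform, h=28: full span → s += 28 → s = 28.0000
seg 2 [25.1°–300.5°] uniform, h=22: full span → s += 22 → s = 50.0000
seg 3 [300.5°–360°] simple-harmonic, h=-15: θ=333.3° here. β=32.8, B=59.5. -15/2·(1 − cos(π·0.5513)) = -8.7026 → s = 41.2974

41.2974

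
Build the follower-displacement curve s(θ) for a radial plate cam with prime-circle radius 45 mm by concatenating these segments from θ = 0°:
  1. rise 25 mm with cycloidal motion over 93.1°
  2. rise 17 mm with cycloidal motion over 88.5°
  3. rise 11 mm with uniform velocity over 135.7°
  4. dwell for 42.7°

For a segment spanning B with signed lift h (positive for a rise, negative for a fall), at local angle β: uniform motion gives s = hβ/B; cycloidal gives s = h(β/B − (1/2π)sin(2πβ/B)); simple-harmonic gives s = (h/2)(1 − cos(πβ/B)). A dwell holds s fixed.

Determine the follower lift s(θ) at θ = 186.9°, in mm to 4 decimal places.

seg 1 [0°–93.1°] cycloidal, h=25: full span → s += 25 → s = 25.0000
seg 2 [93.1°–181.6°] cycloidal, h=17: full span → s += 17 → s = 42.0000
seg 3 [181.6°–317.3°] uniform, h=11: θ=186.9° here. β=5.3, B=135.7. 11·5.3/135.7 = 0.4296 → s = 42.4296

42.4296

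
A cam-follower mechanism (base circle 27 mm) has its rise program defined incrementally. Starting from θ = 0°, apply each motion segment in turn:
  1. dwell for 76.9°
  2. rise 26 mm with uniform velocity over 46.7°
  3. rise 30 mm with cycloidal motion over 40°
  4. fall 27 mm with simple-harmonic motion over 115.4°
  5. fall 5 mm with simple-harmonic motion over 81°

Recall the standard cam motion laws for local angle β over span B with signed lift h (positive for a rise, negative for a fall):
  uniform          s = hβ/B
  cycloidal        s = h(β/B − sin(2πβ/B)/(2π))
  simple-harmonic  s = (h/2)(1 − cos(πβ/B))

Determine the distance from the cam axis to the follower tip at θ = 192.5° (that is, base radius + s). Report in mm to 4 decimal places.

seg 1 [0°–76.9°] dwell: s stays 0.0000
seg 2 [76.9°–123.6°] uniform, h=26: full span → s += 26 → s = 26.0000
seg 3 [123.6°–163.6°] cycloidal, h=30: full span → s += 30 → s = 56.0000
seg 4 [163.6°–279°] simple-harmonic, h=-27: θ=192.5° here. β=28.9, B=115.4. -27/2·(1 − cos(π·0.2504)) = -3.9671 → s = 52.0329
radial distance = base radius + s = 27 + 52.0329 = 79.0329

79.0329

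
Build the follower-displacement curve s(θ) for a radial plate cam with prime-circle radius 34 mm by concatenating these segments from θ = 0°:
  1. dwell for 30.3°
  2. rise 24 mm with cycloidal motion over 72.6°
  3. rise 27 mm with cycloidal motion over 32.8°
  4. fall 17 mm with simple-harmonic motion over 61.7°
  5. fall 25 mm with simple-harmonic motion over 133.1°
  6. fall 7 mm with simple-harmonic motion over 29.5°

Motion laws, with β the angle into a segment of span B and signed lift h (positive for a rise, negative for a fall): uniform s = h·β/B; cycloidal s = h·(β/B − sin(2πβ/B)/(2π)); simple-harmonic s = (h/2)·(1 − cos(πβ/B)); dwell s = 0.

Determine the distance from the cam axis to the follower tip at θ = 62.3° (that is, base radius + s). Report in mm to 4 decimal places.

seg 1 [0°–30.3°] dwell: s stays 0.0000
seg 2 [30.3°–102.9°] cycloidal, h=24: θ=62.3° here. β=32, B=72.6. 24·(0.4408 − sin(2π·0.4408)/(2π)) = 9.1896 → s = 9.1896
radial distance = base radius + s = 34 + 9.1896 = 43.1896

43.1896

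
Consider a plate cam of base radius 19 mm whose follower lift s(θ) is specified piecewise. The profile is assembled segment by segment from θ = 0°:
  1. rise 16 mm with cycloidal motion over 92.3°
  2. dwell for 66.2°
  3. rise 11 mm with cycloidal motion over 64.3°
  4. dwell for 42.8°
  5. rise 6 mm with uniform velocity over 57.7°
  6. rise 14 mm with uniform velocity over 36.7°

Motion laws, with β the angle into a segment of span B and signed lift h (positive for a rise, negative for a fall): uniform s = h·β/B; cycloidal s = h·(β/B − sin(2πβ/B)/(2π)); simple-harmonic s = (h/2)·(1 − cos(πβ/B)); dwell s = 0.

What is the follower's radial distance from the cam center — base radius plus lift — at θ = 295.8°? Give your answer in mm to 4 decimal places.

seg 1 [0°–92.3°] cycloidal, h=16: full span → s += 16 → s = 16.0000
seg 2 [92.3°–158.5°] dwell: s stays 16.0000
seg 3 [158.5°–222.8°] cycloidal, h=11: full span → s += 11 → s = 27.0000
seg 4 [222.8°–265.6°] dwell: s stays 27.0000
seg 5 [265.6°–323.3°] uniform, h=6: θ=295.8° here. β=30.2, B=57.7. 6·30.2/57.7 = 3.1404 → s = 30.1404
radial distance = base radius + s = 19 + 30.1404 = 49.1404

49.1404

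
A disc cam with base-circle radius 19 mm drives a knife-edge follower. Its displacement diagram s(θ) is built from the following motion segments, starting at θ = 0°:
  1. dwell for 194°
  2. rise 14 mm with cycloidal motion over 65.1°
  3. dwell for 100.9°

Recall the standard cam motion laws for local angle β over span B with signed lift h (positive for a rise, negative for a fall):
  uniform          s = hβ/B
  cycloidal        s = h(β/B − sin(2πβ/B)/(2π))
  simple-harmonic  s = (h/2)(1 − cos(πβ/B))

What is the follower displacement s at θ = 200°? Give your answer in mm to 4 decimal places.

seg 1 [0°–194°] dwell: s stays 0.0000
seg 2 [194°–259.1°] cycloidal, h=14: θ=200° here. β=6, B=65.1. 14·(0.0922 − sin(2π·0.0922)/(2π)) = 0.0709 → s = 0.0709

0.0709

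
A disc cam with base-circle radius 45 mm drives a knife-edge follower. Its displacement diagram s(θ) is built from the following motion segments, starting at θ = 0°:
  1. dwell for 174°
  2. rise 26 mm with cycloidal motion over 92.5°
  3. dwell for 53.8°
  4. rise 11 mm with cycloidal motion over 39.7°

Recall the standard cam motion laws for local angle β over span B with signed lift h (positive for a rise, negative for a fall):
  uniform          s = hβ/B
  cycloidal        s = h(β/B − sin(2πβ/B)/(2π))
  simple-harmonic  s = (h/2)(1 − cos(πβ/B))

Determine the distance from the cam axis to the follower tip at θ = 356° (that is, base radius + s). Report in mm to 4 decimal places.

seg 1 [0°–174°] dwell: s stays 0.0000
seg 2 [174°–266.5°] cycloidal, h=26: full span → s += 26 → s = 26.0000
seg 3 [266.5°–320.3°] dwell: s stays 26.0000
seg 4 [320.3°–360°] cycloidal, h=11: θ=356° here. β=35.7, B=39.7. 11·(0.8992 − sin(2π·0.8992)/(2π)) = 10.9274 → s = 36.9274
radial distance = base radius + s = 45 + 36.9274 = 81.9274

81.9274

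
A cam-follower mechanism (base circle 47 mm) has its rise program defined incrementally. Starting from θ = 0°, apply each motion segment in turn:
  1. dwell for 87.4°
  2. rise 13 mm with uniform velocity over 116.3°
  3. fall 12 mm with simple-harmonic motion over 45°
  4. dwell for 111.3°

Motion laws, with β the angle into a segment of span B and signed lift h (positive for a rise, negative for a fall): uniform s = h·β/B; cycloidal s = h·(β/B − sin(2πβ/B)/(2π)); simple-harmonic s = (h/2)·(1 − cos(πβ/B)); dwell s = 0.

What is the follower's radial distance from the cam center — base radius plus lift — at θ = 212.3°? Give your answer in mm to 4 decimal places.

seg 1 [0°–87.4°] dwell: s stays 0.0000
seg 2 [87.4°–203.7°] uniform, h=13: full span → s += 13 → s = 13.0000
seg 3 [203.7°–248.7°] simple-harmonic, h=-12: θ=212.3° here. β=8.6, B=45. -12/2·(1 − cos(π·0.1911)) = -1.0493 → s = 11.9507
radial distance = base radius + s = 47 + 11.9507 = 58.9507

58.9507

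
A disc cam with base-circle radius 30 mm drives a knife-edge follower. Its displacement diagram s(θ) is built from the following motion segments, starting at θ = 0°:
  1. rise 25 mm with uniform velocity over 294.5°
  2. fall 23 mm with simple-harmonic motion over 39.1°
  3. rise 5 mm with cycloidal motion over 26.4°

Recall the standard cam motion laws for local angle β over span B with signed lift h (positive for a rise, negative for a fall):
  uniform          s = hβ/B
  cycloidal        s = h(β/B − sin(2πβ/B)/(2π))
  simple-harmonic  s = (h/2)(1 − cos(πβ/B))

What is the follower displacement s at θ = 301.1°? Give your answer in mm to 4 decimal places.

seg 1 [0°–294.5°] uniform, h=25: full span → s += 25 → s = 25.0000
seg 2 [294.5°–333.6°] simple-harmonic, h=-23: θ=301.1° here. β=6.6, B=39.1. -23/2·(1 − cos(π·0.1688)) = -1.5794 → s = 23.4206

23.4206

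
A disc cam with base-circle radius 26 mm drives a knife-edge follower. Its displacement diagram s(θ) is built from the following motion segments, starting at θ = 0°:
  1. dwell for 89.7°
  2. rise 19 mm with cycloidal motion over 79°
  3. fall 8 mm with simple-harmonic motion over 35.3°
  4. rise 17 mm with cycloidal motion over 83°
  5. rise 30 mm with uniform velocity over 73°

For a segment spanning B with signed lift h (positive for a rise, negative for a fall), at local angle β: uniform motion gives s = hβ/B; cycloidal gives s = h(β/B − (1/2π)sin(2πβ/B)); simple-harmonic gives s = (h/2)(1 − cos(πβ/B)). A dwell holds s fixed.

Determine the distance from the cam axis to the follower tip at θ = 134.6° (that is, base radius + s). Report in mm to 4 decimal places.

seg 1 [0°–89.7°] dwell: s stays 0.0000
seg 2 [89.7°–168.7°] cycloidal, h=19: θ=134.6° here. β=44.9, B=79. 19·(0.5684 − sin(2π·0.5684)/(2π)) = 12.0579 → s = 12.0579
radial distance = base radius + s = 26 + 12.0579 = 38.0579

38.0579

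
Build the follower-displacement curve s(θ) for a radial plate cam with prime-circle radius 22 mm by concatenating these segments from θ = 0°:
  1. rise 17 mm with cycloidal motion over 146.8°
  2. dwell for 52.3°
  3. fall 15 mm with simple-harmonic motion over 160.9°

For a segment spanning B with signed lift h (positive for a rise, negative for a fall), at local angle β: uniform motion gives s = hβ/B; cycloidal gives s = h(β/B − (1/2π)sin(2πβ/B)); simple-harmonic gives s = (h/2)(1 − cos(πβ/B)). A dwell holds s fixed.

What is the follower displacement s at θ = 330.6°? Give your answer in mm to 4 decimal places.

seg 1 [0°–146.8°] cycloidal, h=17: full span → s += 17 → s = 17.0000
seg 2 [146.8°–199.1°] dwell: s stays 17.0000
seg 3 [199.1°–360°] simple-harmonic, h=-15: θ=330.6° here. β=131.5, B=160.9. -15/2·(1 − cos(π·0.8173)) = -13.7979 → s = 3.2021

3.2021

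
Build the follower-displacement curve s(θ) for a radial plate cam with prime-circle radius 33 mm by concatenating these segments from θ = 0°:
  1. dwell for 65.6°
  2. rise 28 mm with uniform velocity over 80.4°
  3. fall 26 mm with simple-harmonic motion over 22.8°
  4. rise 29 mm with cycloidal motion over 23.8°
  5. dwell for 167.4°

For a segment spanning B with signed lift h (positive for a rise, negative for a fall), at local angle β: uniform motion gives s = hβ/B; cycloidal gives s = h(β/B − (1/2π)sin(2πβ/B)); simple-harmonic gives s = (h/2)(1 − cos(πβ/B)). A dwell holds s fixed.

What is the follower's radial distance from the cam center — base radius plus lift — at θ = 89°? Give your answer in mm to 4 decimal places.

seg 1 [0°–65.6°] dwell: s stays 0.0000
seg 2 [65.6°–146°] uniform, h=28: θ=89° here. β=23.4, B=80.4. 28·23.4/80.4 = 8.1493 → s = 8.1493
radial distance = base radius + s = 33 + 8.1493 = 41.1493

41.1493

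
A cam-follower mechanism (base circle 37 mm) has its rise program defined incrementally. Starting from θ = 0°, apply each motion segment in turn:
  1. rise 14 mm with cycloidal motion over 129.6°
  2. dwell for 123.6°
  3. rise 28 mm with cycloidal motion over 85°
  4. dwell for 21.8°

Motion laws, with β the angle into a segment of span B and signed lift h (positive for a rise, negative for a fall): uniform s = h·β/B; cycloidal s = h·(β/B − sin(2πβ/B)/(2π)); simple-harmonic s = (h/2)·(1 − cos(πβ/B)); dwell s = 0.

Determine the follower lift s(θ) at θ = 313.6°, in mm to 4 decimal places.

seg 1 [0°–129.6°] cycloidal, h=14: full span → s += 14 → s = 14.0000
seg 2 [129.6°–253.2°] dwell: s stays 14.0000
seg 3 [253.2°–338.2°] cycloidal, h=28: θ=313.6° here. β=60.4, B=85. 28·(0.7106 − sin(2π·0.7106)/(2π)) = 24.2169 → s = 38.2169

38.2169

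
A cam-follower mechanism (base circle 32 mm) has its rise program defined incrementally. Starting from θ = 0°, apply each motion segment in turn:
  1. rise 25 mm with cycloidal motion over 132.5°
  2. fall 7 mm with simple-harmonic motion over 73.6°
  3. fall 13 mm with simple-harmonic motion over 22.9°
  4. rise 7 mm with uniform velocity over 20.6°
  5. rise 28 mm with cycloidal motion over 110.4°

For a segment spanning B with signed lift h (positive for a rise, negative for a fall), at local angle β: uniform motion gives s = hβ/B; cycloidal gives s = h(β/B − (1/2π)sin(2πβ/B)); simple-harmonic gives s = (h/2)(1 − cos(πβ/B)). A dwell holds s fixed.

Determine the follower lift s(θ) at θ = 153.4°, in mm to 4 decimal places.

seg 1 [0°–132.5°] cycloidal, h=25: full span → s += 25 → s = 25.0000
seg 2 [132.5°–206.1°] simple-harmonic, h=-7: θ=153.4° here. β=20.9, B=73.6. -7/2·(1 − cos(π·0.2840)) = -1.3028 → s = 23.6972

23.6972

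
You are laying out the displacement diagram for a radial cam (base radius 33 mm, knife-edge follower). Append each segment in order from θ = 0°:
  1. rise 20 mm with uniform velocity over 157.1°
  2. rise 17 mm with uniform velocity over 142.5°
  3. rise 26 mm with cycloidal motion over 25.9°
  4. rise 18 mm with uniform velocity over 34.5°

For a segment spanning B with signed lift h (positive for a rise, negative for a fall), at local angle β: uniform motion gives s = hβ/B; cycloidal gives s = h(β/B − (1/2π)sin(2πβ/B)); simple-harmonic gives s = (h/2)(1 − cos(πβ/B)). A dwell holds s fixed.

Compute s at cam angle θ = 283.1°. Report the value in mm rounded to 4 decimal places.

seg 1 [0°–157.1°] uniform, h=20: full span → s += 20 → s = 20.0000
seg 2 [157.1°–299.6°] uniform, h=17: θ=283.1° here. β=126, B=142.5. 17·126/142.5 = 15.0316 → s = 35.0316

35.0316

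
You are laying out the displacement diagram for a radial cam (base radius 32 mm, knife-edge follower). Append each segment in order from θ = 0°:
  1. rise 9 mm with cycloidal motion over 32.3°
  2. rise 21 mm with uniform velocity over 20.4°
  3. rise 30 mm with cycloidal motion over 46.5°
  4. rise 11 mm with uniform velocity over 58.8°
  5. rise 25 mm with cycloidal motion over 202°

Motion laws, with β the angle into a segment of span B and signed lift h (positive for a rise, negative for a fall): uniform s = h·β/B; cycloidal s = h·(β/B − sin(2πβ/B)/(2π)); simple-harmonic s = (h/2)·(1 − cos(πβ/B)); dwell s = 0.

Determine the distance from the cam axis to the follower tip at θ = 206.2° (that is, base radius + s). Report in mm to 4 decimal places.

seg 1 [0°–32.3°] cycloidal, h=9: full span → s += 9 → s = 9.0000
seg 2 [32.3°–52.7°] uniform, h=21: full span → s += 21 → s = 30.0000
seg 3 [52.7°–99.2°] cycloidal, h=30: full span → s += 30 → s = 60.0000
seg 4 [99.2°–158°] uniform, h=11: full span → s += 11 → s = 71.0000
seg 5 [158°–360°] cycloidal, h=25: θ=206.2° here. β=48.2, B=202. 25·(0.2386 − sin(2π·0.2386)/(2π)) = 1.9967 → s = 72.9967
radial distance = base radius + s = 32 + 72.9967 = 104.9967

104.9967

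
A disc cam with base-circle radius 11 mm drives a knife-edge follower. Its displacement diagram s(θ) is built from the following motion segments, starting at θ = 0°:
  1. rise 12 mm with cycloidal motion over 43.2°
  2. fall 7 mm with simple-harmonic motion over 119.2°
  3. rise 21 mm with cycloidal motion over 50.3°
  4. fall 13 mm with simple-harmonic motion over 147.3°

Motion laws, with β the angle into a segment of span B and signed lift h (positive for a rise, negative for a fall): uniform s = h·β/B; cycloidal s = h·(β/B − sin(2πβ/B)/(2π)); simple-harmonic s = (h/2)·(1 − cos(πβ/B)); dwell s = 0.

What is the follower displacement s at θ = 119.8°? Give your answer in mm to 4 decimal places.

seg 1 [0°–43.2°] cycloidal, h=12: full span → s += 12 → s = 12.0000
seg 2 [43.2°–162.4°] simple-harmonic, h=-7: θ=119.8° here. β=76.6, B=119.2. -7/2·(1 − cos(π·0.6426)) = -5.0162 → s = 6.9838

6.9838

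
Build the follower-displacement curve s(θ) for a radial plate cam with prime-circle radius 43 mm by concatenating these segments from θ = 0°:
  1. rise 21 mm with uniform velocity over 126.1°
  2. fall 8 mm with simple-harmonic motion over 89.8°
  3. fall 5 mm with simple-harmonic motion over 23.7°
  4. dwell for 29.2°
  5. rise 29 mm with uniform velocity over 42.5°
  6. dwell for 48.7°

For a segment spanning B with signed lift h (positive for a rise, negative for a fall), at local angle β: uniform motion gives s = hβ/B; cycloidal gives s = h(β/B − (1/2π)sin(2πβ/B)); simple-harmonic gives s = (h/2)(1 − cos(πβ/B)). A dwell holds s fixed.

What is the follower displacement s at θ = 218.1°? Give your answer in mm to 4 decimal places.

seg 1 [0°–126.1°] uniform, h=21: full span → s += 21 → s = 21.0000
seg 2 [126.1°–215.9°] simple-harmonic, h=-8: full span → s += -8 → s = 13.0000
seg 3 [215.9°–239.6°] simple-harmonic, h=-5: θ=218.1° here. β=2.2, B=23.7. -5/2·(1 − cos(π·0.0928)) = -0.1056 → s = 12.8944

12.8944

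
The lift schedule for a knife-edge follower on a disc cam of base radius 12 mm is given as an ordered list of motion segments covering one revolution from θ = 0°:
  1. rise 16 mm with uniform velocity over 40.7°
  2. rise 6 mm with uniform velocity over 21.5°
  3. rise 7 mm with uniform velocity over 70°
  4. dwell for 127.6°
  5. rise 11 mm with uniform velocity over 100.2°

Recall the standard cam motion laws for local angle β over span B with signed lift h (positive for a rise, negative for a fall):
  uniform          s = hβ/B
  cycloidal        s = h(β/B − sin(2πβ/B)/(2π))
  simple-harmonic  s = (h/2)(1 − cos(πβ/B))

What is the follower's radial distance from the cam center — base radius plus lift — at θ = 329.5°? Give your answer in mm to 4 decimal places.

seg 1 [0°–40.7°] uniform, h=16: full span → s += 16 → s = 16.0000
seg 2 [40.7°–62.2°] uniform, h=6: full span → s += 6 → s = 22.0000
seg 3 [62.2°–132.2°] uniform, h=7: full span → s += 7 → s = 29.0000
seg 4 [132.2°–259.8°] dwell: s stays 29.0000
seg 5 [259.8°–360°] uniform, h=11: θ=329.5° here. β=69.7, B=100.2. 11·69.7/100.2 = 7.6517 → s = 36.6517
radial distance = base radius + s = 12 + 36.6517 = 48.6517

48.6517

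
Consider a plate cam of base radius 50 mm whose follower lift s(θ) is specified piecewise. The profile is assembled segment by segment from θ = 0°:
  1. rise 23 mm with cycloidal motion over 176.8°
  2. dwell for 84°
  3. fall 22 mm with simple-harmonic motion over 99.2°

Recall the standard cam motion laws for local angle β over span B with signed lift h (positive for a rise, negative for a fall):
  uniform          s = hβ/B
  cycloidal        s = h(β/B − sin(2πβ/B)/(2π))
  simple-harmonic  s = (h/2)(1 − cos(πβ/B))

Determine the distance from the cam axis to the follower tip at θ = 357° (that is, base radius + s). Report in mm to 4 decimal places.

seg 1 [0°–176.8°] cycloidal, h=23: full span → s += 23 → s = 23.0000
seg 2 [176.8°–260.8°] dwell: s stays 23.0000
seg 3 [260.8°–360°] simple-harmonic, h=-22: θ=357° here. β=96.2, B=99.2. -22/2·(1 − cos(π·0.9698)) = -21.9504 → s = 1.0496
radial distance = base radius + s = 50 + 1.0496 = 51.0496

51.0496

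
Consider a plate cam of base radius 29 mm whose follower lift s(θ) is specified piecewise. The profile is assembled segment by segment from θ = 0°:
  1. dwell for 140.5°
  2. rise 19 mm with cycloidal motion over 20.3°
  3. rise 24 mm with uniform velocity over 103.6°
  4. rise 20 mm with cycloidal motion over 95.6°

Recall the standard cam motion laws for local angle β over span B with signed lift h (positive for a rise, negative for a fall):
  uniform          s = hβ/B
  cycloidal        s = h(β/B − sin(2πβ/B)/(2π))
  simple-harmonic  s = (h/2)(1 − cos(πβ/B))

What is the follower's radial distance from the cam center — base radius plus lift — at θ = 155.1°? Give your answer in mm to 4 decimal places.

seg 1 [0°–140.5°] dwell: s stays 0.0000
seg 2 [140.5°–160.8°] cycloidal, h=19: θ=155.1° here. β=14.6, B=20.3. 19·(0.7192 − sin(2π·0.7192)/(2π)) = 16.6326 → s = 16.6326
radial distance = base radius + s = 29 + 16.6326 = 45.6326

45.6326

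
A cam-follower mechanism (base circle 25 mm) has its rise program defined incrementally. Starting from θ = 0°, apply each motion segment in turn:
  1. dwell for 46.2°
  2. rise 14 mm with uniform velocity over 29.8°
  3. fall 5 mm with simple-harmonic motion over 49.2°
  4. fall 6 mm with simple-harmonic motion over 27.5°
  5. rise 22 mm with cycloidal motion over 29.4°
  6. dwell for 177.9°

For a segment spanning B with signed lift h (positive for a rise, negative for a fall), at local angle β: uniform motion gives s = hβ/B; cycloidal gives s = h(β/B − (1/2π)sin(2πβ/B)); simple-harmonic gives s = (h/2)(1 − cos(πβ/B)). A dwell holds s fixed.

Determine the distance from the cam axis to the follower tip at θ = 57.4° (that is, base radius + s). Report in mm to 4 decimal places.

seg 1 [0°–46.2°] dwell: s stays 0.0000
seg 2 [46.2°–76°] uniform, h=14: θ=57.4° here. β=11.2, B=29.8. 14·11.2/29.8 = 5.2617 → s = 5.2617
radial distance = base radius + s = 25 + 5.2617 = 30.2617

30.2617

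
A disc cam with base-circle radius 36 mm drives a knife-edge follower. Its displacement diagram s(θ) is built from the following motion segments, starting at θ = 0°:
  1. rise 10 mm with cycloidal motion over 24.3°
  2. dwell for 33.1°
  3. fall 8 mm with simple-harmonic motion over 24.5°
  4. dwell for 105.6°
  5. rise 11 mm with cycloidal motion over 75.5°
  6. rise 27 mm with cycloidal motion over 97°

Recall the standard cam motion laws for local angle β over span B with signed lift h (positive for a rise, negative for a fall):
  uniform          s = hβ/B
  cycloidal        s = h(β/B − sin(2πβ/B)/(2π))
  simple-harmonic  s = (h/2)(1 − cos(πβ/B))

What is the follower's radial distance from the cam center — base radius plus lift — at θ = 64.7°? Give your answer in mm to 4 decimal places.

seg 1 [0°–24.3°] cycloidal, h=10: full span → s += 10 → s = 10.0000
seg 2 [24.3°–57.4°] dwell: s stays 10.0000
seg 3 [57.4°–81.9°] simple-harmonic, h=-8: θ=64.7° here. β=7.3, B=24.5. -8/2·(1 − cos(π·0.2980)) = -1.6282 → s = 8.3718
radial distance = base radius + s = 36 + 8.3718 = 44.3718

44.3718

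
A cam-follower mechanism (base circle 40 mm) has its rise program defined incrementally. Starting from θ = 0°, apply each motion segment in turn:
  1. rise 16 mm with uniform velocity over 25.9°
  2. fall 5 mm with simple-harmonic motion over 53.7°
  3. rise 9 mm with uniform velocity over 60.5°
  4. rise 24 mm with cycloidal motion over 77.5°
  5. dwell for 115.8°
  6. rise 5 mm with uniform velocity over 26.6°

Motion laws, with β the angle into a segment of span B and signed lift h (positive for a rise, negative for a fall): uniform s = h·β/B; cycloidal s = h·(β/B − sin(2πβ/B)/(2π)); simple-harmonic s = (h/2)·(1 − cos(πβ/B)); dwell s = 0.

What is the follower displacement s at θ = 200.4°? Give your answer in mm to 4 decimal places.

seg 1 [0°–25.9°] uniform, h=16: full span → s += 16 → s = 16.0000
seg 2 [25.9°–79.6°] simple-harmonic, h=-5: full span → s += -5 → s = 11.0000
seg 3 [79.6°–140.1°] uniform, h=9: full span → s += 9 → s = 20.0000
seg 4 [140.1°–217.6°] cycloidal, h=24: θ=200.4° here. β=60.3, B=77.5. 24·(0.7781 − sin(2π·0.7781)/(2π)) = 22.4340 → s = 42.4340

42.4340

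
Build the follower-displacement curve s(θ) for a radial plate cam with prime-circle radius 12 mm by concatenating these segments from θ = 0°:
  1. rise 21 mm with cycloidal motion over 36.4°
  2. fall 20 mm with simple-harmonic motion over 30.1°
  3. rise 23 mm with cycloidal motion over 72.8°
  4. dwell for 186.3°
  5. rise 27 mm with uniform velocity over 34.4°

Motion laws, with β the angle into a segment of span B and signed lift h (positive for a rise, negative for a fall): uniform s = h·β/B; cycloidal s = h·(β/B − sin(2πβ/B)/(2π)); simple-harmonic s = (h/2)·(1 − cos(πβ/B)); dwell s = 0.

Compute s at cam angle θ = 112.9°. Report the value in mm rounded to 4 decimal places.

seg 1 [0°–36.4°] cycloidal, h=21: full span → s += 21 → s = 21.0000
seg 2 [36.4°–66.5°] simple-harmonic, h=-20: full span → s += -20 → s = 1.0000
seg 3 [66.5°–139.3°] cycloidal, h=23: θ=112.9° here. β=46.4, B=72.8. 23·(0.6374 − sin(2π·0.6374)/(2π)) = 17.4408 → s = 18.4408

18.4408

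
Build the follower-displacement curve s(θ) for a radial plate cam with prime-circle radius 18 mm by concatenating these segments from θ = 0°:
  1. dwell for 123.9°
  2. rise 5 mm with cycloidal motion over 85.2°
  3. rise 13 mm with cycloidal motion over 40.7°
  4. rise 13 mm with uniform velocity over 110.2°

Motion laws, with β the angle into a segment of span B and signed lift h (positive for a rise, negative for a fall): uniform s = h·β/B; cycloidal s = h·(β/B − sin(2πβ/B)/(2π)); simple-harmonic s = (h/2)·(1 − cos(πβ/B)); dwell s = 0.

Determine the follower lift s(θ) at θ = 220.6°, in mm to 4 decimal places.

seg 1 [0°–123.9°] dwell: s stays 0.0000
seg 2 [123.9°–209.1°] cycloidal, h=5: full span → s += 5 → s = 5.0000
seg 3 [209.1°–249.8°] cycloidal, h=13: θ=220.6° here. β=11.5, B=40.7. 13·(0.2826 − sin(2π·0.2826)/(2π)) = 1.6473 → s = 6.6473

6.6473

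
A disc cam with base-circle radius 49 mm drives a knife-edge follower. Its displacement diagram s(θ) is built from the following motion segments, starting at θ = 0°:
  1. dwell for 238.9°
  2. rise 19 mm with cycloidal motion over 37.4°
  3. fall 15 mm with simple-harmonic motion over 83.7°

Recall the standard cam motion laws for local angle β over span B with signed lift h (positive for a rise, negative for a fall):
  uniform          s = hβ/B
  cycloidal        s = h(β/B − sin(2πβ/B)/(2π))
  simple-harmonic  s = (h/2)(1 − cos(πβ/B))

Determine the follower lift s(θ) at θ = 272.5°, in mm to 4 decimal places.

seg 1 [0°–238.9°] dwell: s stays 0.0000
seg 2 [238.9°–276.3°] cycloidal, h=19: θ=272.5° here. β=33.6, B=37.4. 19·(0.8984 − sin(2π·0.8984)/(2π)) = 18.8715 → s = 18.8715

18.8715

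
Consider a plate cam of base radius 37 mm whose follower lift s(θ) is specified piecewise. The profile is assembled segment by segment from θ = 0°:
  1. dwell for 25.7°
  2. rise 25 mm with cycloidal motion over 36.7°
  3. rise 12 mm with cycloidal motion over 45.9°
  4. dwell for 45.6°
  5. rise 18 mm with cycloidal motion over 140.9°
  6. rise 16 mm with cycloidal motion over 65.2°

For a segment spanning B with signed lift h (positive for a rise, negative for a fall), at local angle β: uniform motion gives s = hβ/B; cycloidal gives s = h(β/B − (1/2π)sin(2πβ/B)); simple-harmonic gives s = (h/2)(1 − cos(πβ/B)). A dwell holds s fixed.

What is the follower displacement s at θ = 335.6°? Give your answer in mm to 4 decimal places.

seg 1 [0°–25.7°] dwell: s stays 0.0000
seg 2 [25.7°–62.4°] cycloidal, h=25: full span → s += 25 → s = 25.0000
seg 3 [62.4°–108.3°] cycloidal, h=12: full span → s += 12 → s = 37.0000
seg 4 [108.3°–153.9°] dwell: s stays 37.0000
seg 5 [153.9°–294.8°] cycloidal, h=18: full span → s += 18 → s = 55.0000
seg 6 [294.8°–360°] cycloidal, h=16: θ=335.6° here. β=40.8, B=65.2. 16·(0.6258 − sin(2π·0.6258)/(2π)) = 11.8216 → s = 66.8216

66.8216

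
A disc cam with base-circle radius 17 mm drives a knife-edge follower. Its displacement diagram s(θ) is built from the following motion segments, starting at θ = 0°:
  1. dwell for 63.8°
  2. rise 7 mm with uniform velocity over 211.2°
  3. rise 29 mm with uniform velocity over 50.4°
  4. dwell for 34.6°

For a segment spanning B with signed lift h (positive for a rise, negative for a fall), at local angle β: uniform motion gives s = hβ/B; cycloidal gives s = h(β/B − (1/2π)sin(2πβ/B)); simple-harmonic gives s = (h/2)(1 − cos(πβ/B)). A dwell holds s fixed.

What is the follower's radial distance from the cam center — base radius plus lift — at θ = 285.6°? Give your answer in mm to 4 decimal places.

seg 1 [0°–63.8°] dwell: s stays 0.0000
seg 2 [63.8°–275°] uniform, h=7: full span → s += 7 → s = 7.0000
seg 3 [275°–325.4°] uniform, h=29: θ=285.6° here. β=10.6, B=50.4. 29·10.6/50.4 = 6.0992 → s = 13.0992
radial distance = base radius + s = 17 + 13.0992 = 30.0992

30.0992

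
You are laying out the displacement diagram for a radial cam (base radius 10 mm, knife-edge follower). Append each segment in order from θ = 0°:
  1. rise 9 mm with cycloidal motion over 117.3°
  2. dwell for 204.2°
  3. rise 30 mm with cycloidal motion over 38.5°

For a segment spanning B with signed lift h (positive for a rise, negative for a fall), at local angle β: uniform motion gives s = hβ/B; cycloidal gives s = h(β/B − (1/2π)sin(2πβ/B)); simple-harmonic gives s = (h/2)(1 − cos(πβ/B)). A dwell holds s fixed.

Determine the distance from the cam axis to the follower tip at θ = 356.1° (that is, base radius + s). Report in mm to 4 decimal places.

seg 1 [0°–117.3°] cycloidal, h=9: full span → s += 9 → s = 9.0000
seg 2 [117.3°–321.5°] dwell: s stays 9.0000
seg 3 [321.5°–360°] cycloidal, h=30: θ=356.1° here. β=34.6, B=38.5. 30·(0.8987 − sin(2π·0.8987)/(2π)) = 29.7989 → s = 38.7989
radial distance = base radius + s = 10 + 38.7989 = 48.7989

48.7989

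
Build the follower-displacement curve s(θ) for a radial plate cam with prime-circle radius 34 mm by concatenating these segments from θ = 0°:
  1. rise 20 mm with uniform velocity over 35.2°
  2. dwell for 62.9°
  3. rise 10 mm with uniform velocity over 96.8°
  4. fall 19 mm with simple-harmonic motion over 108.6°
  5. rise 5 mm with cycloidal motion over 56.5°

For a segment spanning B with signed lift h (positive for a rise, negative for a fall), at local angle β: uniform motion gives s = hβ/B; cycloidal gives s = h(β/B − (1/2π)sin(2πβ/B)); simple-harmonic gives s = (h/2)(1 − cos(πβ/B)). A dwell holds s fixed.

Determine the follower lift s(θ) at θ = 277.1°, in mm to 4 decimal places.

seg 1 [0°–35.2°] uniform, h=20: full span → s += 20 → s = 20.0000
seg 2 [35.2°–98.1°] dwell: s stays 20.0000
seg 3 [98.1°–194.9°] uniform, h=10: full span → s += 10 → s = 30.0000
seg 4 [194.9°–303.5°] simple-harmonic, h=-19: θ=277.1° here. β=82.2, B=108.6. -19/2·(1 − cos(π·0.7569)) = -16.3617 → s = 13.6383

13.6383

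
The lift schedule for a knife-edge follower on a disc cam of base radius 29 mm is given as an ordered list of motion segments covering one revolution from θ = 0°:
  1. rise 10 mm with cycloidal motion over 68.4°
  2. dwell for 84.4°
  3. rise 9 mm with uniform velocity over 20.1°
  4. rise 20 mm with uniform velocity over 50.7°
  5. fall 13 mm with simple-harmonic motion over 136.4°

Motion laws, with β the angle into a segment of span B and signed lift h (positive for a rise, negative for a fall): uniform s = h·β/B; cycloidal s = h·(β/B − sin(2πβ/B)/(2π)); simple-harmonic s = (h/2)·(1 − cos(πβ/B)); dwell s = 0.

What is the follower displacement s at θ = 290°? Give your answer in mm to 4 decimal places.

seg 1 [0°–68.4°] cycloidal, h=10: full span → s += 10 → s = 10.0000
seg 2 [68.4°–152.8°] dwell: s stays 10.0000
seg 3 [152.8°–172.9°] uniform, h=9: full span → s += 9 → s = 19.0000
seg 4 [172.9°–223.6°] uniform, h=20: full span → s += 20 → s = 39.0000
seg 5 [223.6°–360°] simple-harmonic, h=-13: θ=290° here. β=66.4, B=136.4. -13/2·(1 − cos(π·0.4868)) = -6.2306 → s = 32.7694

32.7694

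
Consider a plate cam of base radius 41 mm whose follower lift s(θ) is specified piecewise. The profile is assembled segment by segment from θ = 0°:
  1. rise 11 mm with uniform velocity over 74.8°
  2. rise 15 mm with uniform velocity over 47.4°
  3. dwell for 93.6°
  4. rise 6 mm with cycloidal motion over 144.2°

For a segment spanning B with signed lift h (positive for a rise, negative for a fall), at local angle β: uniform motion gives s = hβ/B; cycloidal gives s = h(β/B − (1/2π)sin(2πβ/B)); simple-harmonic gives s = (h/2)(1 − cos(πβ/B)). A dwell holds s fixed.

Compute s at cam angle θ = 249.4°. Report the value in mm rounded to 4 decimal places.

seg 1 [0°–74.8°] uniform, h=11: full span → s += 11 → s = 11.0000
seg 2 [74.8°–122.2°] uniform, h=15: full span → s += 15 → s = 26.0000
seg 3 [122.2°–215.8°] dwell: s stays 26.0000
seg 4 [215.8°–360°] cycloidal, h=6: θ=249.4° here. β=33.6, B=144.2. 6·(0.2330 − sin(2π·0.2330)/(2π)) = 0.4486 → s = 26.4486

26.4486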